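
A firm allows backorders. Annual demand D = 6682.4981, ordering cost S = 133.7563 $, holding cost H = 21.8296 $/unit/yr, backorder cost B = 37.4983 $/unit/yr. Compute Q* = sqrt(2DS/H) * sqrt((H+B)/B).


sqrt(2DS/H) = 286.1664
sqrt((H+B)/B) = 1.2578
Q* = 286.1664 * 1.2578 = 359.9501

359.9501 units


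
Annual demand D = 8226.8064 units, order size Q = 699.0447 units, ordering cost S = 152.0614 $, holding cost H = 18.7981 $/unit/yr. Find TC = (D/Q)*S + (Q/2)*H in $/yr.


Ordering cost = D*S/Q = 1789.5561
Holding cost = Q*H/2 = 6570.3561
TC = 1789.5561 + 6570.3561 = 8359.9122

8359.9122 $/yr


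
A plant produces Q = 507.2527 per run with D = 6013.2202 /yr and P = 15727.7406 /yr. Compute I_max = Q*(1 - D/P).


D/P = 0.3823
1 - D/P = 0.6177
I_max = 507.2527 * 0.6177 = 313.3137

313.3137 units


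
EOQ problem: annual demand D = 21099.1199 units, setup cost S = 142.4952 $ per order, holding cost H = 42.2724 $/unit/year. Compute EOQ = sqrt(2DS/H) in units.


2*D*S = 2 * 21099.1199 * 142.4952 = 6013046.6199
2*D*S/H = 142245.2148
EOQ = sqrt(142245.2148) = 377.1541

377.1541 units


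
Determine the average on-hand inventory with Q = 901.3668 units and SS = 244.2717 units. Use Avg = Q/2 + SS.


Q/2 = 450.6834
Avg = 450.6834 + 244.2717 = 694.9551

694.9551 units


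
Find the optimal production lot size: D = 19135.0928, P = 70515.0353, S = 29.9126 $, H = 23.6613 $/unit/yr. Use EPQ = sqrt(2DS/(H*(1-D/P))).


1 - D/P = 1 - 0.2714 = 0.7286
H*(1-D/P) = 17.2405
2DS = 1144760.7538
EPQ = sqrt(66399.4136) = 257.6808

257.6808 units


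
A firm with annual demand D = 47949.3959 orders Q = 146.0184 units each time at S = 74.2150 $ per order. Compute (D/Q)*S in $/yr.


Number of orders = D/Q = 328.3791
Cost = 328.3791 * 74.2150 = 24370.6575

24370.6575 $/yr


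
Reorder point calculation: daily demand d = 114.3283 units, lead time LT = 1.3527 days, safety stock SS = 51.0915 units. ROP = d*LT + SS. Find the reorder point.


d*LT = 114.3283 * 1.3527 = 154.6519
ROP = 154.6519 + 51.0915 = 205.7434

205.7434 units


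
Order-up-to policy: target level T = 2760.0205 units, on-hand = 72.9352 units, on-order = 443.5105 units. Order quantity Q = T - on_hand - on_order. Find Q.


Inventory position = OH + OO = 72.9352 + 443.5105 = 516.4457
Q = 2760.0205 - 516.4457 = 2243.5748

2243.5748 units


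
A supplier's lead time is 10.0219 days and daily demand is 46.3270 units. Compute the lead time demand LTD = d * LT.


LTD = 46.3270 * 10.0219 = 464.2846

464.2846 units


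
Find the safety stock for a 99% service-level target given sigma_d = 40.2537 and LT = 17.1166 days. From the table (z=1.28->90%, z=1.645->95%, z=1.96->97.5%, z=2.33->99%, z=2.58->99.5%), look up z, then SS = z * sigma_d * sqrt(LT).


From the table, SL = 99% corresponds to z = 2.33
sqrt(LT) = sqrt(17.1166) = 4.1372
SS = 2.33 * 40.2537 * 4.1372 = 388.0346

388.0346 units


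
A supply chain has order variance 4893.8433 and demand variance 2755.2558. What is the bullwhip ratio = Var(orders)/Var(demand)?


BW = 4893.8433 / 2755.2558 = 1.7762

1.7762


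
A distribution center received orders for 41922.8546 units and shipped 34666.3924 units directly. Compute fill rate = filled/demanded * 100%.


FR = 34666.3924 / 41922.8546 * 100 = 82.6909

82.6909%


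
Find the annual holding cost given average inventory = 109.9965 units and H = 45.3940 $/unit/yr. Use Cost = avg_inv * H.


Cost = 109.9965 * 45.3940 = 4993.1811

4993.1811 $/yr


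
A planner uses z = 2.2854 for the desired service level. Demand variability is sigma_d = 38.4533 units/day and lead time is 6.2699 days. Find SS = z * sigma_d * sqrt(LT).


sqrt(LT) = sqrt(6.2699) = 2.5040
SS = 2.2854 * 38.4533 * 2.5040 = 220.0524

220.0524 units


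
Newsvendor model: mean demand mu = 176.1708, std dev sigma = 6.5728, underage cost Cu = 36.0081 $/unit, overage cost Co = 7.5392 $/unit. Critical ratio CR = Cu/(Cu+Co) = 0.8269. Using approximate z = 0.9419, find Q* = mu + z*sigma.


CR = Cu/(Cu+Co) = 36.0081/(36.0081+7.5392) = 0.8269
z = 0.9419
Q* = 176.1708 + 0.9419 * 6.5728 = 182.3617

182.3617 units


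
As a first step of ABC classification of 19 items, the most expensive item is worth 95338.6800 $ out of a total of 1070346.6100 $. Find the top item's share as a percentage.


Top item = 95338.6800
Total = 1070346.6100
Percentage = 95338.6800 / 1070346.6100 * 100 = 8.9073

8.9073%


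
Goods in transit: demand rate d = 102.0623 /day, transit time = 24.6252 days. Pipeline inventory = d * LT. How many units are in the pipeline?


Pipeline = 102.0623 * 24.6252 = 2513.3045

2513.3045 units


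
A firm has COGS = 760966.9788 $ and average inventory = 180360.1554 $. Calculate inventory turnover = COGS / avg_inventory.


Turnover = 760966.9788 / 180360.1554 = 4.2192

4.2192


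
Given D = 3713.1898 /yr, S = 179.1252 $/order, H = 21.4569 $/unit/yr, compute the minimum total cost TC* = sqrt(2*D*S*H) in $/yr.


2*D*S*H = 28543078.3696
TC* = sqrt(28543078.3696) = 5342.5723

5342.5723 $/yr


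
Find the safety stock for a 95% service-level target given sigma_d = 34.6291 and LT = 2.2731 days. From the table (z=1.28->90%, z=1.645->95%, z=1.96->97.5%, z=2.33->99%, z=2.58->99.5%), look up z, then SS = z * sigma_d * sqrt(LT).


From the table, SL = 95% corresponds to z = 1.645
sqrt(LT) = sqrt(2.2731) = 1.5077
SS = 1.645 * 34.6291 * 1.5077 = 85.8848

85.8848 units


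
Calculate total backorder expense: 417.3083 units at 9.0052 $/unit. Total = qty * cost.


Total = 417.3083 * 9.0052 = 3757.9447

3757.9447 $


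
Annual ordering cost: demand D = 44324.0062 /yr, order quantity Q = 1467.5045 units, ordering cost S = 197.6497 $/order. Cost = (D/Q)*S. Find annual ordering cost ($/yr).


Number of orders = D/Q = 30.2037
Cost = 30.2037 * 197.6497 = 5969.7442

5969.7442 $/yr


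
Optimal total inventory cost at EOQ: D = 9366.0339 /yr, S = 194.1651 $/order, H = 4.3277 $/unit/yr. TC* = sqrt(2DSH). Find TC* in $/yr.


2*D*S*H = 15740337.4684
TC* = sqrt(15740337.4684) = 3967.4094

3967.4094 $/yr


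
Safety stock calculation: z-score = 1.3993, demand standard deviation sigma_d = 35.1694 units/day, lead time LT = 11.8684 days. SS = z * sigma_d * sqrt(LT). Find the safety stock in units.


sqrt(LT) = sqrt(11.8684) = 3.4451
SS = 1.3993 * 35.1694 * 3.4451 = 169.5399

169.5399 units


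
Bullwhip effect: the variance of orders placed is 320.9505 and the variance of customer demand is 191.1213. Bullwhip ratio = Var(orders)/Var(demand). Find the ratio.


BW = 320.9505 / 191.1213 = 1.6793

1.6793


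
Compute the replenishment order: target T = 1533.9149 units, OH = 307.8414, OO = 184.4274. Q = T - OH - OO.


Inventory position = OH + OO = 307.8414 + 184.4274 = 492.2688
Q = 1533.9149 - 492.2688 = 1041.6461

1041.6461 units


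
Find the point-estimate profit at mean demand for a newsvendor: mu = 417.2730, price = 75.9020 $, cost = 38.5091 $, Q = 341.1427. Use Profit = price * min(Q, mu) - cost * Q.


Sales at mu = min(341.1427, 417.2730) = 341.1427
Revenue = 75.9020 * 341.1427 = 25893.4132
Total cost = 38.5091 * 341.1427 = 13137.0983
Profit = 25893.4132 - 13137.0983 = 12756.3149

12756.3149 $


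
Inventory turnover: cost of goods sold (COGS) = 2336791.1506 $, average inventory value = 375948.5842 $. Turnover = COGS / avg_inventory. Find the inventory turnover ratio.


Turnover = 2336791.1506 / 375948.5842 = 6.2157

6.2157


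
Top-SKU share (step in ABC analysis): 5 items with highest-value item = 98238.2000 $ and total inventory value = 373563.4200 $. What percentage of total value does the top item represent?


Top item = 98238.2000
Total = 373563.4200
Percentage = 98238.2000 / 373563.4200 * 100 = 26.2976

26.2976%


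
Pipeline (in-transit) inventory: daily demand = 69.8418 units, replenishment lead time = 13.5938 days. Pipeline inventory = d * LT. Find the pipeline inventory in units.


Pipeline = 69.8418 * 13.5938 = 949.4155

949.4155 units


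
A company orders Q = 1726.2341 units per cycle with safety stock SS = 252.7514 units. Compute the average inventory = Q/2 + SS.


Q/2 = 863.1170
Avg = 863.1170 + 252.7514 = 1115.8684

1115.8684 units


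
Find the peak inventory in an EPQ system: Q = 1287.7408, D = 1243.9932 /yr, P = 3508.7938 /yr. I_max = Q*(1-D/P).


D/P = 0.3545
1 - D/P = 0.6455
I_max = 1287.7408 * 0.6455 = 831.1905

831.1905 units


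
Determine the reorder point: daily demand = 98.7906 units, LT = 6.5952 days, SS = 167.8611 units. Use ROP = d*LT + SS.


d*LT = 98.7906 * 6.5952 = 651.5438
ROP = 651.5438 + 167.8611 = 819.4049

819.4049 units


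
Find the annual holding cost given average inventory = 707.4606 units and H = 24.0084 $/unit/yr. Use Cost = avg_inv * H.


Cost = 707.4606 * 24.0084 = 16984.9971

16984.9971 $/yr


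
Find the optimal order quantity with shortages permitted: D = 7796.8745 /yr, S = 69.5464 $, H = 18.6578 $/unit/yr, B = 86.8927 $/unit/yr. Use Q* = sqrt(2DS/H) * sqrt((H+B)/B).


sqrt(2DS/H) = 241.0918
sqrt((H+B)/B) = 1.1021
Q* = 241.0918 * 1.1021 = 265.7179

265.7179 units


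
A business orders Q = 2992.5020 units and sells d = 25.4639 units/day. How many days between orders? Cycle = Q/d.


Cycle = 2992.5020 / 25.4639 = 117.5194

117.5194 days


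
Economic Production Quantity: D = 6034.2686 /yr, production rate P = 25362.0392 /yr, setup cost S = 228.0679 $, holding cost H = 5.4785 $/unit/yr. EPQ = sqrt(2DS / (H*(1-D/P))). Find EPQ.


1 - D/P = 1 - 0.2379 = 0.7621
H*(1-D/P) = 4.1750
2DS = 2752445.9353
EPQ = sqrt(659264.2688) = 811.9509

811.9509 units


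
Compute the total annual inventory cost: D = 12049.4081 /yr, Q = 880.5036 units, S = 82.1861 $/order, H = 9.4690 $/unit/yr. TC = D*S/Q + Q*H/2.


Ordering cost = D*S/Q = 1124.6903
Holding cost = Q*H/2 = 4168.7443
TC = 1124.6903 + 4168.7443 = 5293.4346

5293.4346 $/yr


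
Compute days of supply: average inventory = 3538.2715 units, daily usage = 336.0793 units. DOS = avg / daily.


DOS = 3538.2715 / 336.0793 = 10.5281

10.5281 days


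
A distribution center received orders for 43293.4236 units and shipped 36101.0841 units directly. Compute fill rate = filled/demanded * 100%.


FR = 36101.0841 / 43293.4236 * 100 = 83.3870

83.3870%


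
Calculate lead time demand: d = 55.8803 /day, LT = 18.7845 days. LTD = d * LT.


LTD = 55.8803 * 18.7845 = 1049.6835

1049.6835 units


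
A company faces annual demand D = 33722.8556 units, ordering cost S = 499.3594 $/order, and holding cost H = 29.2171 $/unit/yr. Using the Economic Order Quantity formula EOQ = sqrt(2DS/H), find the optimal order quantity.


2*D*S = 2 * 33722.8556 * 499.3594 = 33679649.8774
2*D*S/H = 1152737.6049
EOQ = sqrt(1152737.6049) = 1073.6562

1073.6562 units


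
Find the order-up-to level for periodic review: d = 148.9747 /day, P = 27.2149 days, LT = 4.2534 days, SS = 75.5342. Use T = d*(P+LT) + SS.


P + LT = 31.4683
d*(P+LT) = 148.9747 * 31.4683 = 4687.9806
T = 4687.9806 + 75.5342 = 4763.5148

4763.5148 units


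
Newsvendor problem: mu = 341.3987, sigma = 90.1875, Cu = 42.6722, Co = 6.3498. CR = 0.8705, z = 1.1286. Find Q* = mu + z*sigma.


CR = Cu/(Cu+Co) = 42.6722/(42.6722+6.3498) = 0.8705
z = 1.1286
Q* = 341.3987 + 1.1286 * 90.1875 = 443.1843

443.1843 units


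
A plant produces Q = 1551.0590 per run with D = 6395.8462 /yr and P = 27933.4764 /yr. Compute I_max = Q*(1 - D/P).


D/P = 0.2290
1 - D/P = 0.7710
I_max = 1551.0590 * 0.7710 = 1195.9176

1195.9176 units


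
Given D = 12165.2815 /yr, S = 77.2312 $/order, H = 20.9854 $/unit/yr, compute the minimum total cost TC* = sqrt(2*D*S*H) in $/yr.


2*D*S*H = 39433215.5733
TC* = sqrt(39433215.5733) = 6279.5872

6279.5872 $/yr


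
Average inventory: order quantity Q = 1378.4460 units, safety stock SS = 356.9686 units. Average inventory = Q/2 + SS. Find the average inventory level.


Q/2 = 689.2230
Avg = 689.2230 + 356.9686 = 1046.1916

1046.1916 units


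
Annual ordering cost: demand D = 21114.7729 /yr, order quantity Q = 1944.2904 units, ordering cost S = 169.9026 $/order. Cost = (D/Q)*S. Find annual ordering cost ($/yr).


Number of orders = D/Q = 10.8599
Cost = 10.8599 * 169.9026 = 1845.1229

1845.1229 $/yr


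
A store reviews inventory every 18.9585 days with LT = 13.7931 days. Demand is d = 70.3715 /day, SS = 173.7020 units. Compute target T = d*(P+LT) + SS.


P + LT = 32.7516
d*(P+LT) = 70.3715 * 32.7516 = 2304.7792
T = 2304.7792 + 173.7020 = 2478.4812

2478.4812 units


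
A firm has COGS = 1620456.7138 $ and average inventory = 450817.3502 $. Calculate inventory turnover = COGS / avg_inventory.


Turnover = 1620456.7138 / 450817.3502 = 3.5945

3.5945


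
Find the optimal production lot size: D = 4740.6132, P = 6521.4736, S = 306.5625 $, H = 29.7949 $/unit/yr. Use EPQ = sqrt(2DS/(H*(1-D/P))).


1 - D/P = 1 - 0.7269 = 0.2731
H*(1-D/P) = 8.1363
2DS = 2906588.4682
EPQ = sqrt(357237.8588) = 597.6938

597.6938 units


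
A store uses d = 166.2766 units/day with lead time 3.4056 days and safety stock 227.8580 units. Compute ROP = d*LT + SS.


d*LT = 166.2766 * 3.4056 = 566.2716
ROP = 566.2716 + 227.8580 = 794.1296

794.1296 units


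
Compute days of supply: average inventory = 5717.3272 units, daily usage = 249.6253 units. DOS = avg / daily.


DOS = 5717.3272 / 249.6253 = 22.9036

22.9036 days


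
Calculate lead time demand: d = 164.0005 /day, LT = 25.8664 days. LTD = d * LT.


LTD = 164.0005 * 25.8664 = 4242.1025

4242.1025 units


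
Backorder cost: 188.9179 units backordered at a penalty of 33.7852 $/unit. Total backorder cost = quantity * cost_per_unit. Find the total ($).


Total = 188.9179 * 33.7852 = 6382.6290

6382.6290 $


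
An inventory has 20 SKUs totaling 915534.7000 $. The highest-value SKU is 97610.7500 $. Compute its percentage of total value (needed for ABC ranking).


Top item = 97610.7500
Total = 915534.7000
Percentage = 97610.7500 / 915534.7000 * 100 = 10.6616

10.6616%


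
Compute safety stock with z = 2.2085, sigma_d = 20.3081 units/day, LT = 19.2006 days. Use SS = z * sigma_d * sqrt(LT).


sqrt(LT) = sqrt(19.2006) = 4.3818
SS = 2.2085 * 20.3081 * 4.3818 = 196.5278

196.5278 units


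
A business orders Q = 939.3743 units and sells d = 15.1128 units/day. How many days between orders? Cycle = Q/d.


Cycle = 939.3743 / 15.1128 = 62.1575

62.1575 days


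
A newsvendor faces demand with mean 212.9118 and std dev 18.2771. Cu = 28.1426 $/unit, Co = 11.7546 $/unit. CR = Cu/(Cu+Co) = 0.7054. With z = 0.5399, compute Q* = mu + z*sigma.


CR = Cu/(Cu+Co) = 28.1426/(28.1426+11.7546) = 0.7054
z = 0.5399
Q* = 212.9118 + 0.5399 * 18.2771 = 222.7796

222.7796 units


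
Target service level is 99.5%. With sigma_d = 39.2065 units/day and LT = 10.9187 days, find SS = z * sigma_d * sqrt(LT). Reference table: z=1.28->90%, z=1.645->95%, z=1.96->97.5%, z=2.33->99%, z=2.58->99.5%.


From the table, SL = 99.5% corresponds to z = 2.58
sqrt(LT) = sqrt(10.9187) = 3.3043
SS = 2.58 * 39.2065 * 3.3043 = 334.2437

334.2437 units


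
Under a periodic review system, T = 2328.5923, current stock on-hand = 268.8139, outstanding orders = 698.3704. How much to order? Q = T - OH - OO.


Inventory position = OH + OO = 268.8139 + 698.3704 = 967.1843
Q = 2328.5923 - 967.1843 = 1361.4080

1361.4080 units


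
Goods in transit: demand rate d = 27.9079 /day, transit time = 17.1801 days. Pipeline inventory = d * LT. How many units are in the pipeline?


Pipeline = 27.9079 * 17.1801 = 479.4605

479.4605 units


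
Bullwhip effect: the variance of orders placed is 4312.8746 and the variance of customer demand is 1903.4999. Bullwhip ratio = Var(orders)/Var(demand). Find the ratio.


BW = 4312.8746 / 1903.4999 = 2.2658

2.2658


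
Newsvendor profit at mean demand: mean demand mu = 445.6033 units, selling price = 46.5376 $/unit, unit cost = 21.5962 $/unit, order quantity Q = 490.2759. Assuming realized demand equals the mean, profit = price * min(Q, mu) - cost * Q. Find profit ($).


Sales at mu = min(490.2759, 445.6033) = 445.6033
Revenue = 46.5376 * 445.6033 = 20737.3081
Total cost = 21.5962 * 490.2759 = 10588.0964
Profit = 20737.3081 - 10588.0964 = 10149.2117

10149.2117 $


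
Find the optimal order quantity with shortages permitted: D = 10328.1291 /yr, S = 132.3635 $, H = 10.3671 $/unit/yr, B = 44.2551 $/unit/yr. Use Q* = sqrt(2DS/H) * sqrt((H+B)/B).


sqrt(2DS/H) = 513.5483
sqrt((H+B)/B) = 1.1110
Q* = 513.5483 * 1.1110 = 570.5376

570.5376 units


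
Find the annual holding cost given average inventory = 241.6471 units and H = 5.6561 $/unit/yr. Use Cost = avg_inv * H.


Cost = 241.6471 * 5.6561 = 1366.7802

1366.7802 $/yr


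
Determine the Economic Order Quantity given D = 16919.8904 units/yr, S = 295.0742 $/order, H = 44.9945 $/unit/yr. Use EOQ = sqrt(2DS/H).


2*D*S = 2 * 16919.8904 * 295.0742 = 9985246.2477
2*D*S/H = 221921.4848
EOQ = sqrt(221921.4848) = 471.0854

471.0854 units


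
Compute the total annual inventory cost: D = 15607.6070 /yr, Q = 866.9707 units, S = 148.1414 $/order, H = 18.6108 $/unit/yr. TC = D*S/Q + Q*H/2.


Ordering cost = D*S/Q = 2666.9099
Holding cost = Q*H/2 = 8067.5092
TC = 2666.9099 + 8067.5092 = 10734.4191

10734.4191 $/yr


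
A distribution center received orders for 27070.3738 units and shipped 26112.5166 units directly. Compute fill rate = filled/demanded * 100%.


FR = 26112.5166 / 27070.3738 * 100 = 96.4616

96.4616%


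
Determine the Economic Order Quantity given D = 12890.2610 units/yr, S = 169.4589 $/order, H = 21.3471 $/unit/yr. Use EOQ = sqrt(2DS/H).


2*D*S = 2 * 12890.2610 * 169.4589 = 4368738.8995
2*D*S/H = 204652.5711
EOQ = sqrt(204652.5711) = 452.3854

452.3854 units


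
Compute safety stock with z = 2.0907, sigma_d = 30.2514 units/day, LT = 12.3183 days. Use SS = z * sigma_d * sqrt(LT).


sqrt(LT) = sqrt(12.3183) = 3.5097
SS = 2.0907 * 30.2514 * 3.5097 = 221.9794

221.9794 units


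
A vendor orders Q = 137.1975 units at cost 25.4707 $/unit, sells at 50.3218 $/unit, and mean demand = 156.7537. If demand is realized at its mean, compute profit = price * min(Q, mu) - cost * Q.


Sales at mu = min(137.1975, 156.7537) = 137.1975
Revenue = 50.3218 * 137.1975 = 6904.0252
Total cost = 25.4707 * 137.1975 = 3494.5164
Profit = 6904.0252 - 3494.5164 = 3409.5088

3409.5088 $


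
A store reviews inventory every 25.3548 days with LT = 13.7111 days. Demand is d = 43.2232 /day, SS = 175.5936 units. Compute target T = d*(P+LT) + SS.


P + LT = 39.0659
d*(P+LT) = 43.2232 * 39.0659 = 1688.5532
T = 1688.5532 + 175.5936 = 1864.1468

1864.1468 units


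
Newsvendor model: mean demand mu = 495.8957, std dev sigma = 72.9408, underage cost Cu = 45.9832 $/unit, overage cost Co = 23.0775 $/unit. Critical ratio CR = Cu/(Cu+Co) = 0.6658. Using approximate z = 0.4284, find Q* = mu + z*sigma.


CR = Cu/(Cu+Co) = 45.9832/(45.9832+23.0775) = 0.6658
z = 0.4284
Q* = 495.8957 + 0.4284 * 72.9408 = 527.1435

527.1435 units


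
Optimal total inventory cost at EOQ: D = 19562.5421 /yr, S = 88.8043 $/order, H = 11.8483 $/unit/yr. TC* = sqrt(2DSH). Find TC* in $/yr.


2*D*S*H = 41166630.6119
TC* = sqrt(41166630.6119) = 6416.1227

6416.1227 $/yr


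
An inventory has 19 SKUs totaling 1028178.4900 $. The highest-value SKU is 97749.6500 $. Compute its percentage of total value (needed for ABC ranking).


Top item = 97749.6500
Total = 1028178.4900
Percentage = 97749.6500 / 1028178.4900 * 100 = 9.5071

9.5071%


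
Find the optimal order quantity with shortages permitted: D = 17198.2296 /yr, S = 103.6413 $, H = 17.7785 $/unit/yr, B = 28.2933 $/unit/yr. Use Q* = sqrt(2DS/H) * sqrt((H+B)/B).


sqrt(2DS/H) = 447.7914
sqrt((H+B)/B) = 1.2761
Q* = 447.7914 * 1.2761 = 571.4149

571.4149 units


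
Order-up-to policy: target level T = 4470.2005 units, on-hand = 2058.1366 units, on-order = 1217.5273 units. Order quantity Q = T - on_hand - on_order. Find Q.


Inventory position = OH + OO = 2058.1366 + 1217.5273 = 3275.6639
Q = 4470.2005 - 3275.6639 = 1194.5366

1194.5366 units


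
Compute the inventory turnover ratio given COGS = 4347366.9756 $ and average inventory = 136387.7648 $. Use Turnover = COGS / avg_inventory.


Turnover = 4347366.9756 / 136387.7648 = 31.8751

31.8751


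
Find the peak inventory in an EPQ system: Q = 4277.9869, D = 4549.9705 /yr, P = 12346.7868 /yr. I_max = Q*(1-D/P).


D/P = 0.3685
1 - D/P = 0.6315
I_max = 4277.9869 * 0.6315 = 2701.4865

2701.4865 units


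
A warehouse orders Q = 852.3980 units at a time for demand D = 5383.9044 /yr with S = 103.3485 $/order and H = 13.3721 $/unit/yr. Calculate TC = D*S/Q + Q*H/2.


Ordering cost = D*S/Q = 652.7684
Holding cost = Q*H/2 = 5699.1756
TC = 652.7684 + 5699.1756 = 6351.9440

6351.9440 $/yr


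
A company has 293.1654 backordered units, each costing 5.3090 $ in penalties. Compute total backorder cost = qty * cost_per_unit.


Total = 293.1654 * 5.3090 = 1556.4151

1556.4151 $


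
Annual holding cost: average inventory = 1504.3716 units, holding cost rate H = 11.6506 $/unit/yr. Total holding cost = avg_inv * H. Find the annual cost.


Cost = 1504.3716 * 11.6506 = 17526.8318

17526.8318 $/yr


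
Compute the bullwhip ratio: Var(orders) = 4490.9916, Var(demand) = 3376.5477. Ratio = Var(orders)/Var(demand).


BW = 4490.9916 / 3376.5477 = 1.3301

1.3301


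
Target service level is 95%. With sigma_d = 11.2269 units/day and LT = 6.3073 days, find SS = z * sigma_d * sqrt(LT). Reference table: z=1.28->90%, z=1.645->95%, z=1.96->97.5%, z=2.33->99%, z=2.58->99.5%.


From the table, SL = 95% corresponds to z = 1.645
sqrt(LT) = sqrt(6.3073) = 2.5114
SS = 1.645 * 11.2269 * 2.5114 = 46.3818

46.3818 units


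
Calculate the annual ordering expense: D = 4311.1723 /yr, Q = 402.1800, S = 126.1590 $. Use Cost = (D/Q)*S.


Number of orders = D/Q = 10.7195
Cost = 10.7195 * 126.1590 = 1352.3626

1352.3626 $/yr


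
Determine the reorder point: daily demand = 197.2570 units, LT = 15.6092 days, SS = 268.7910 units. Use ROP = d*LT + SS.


d*LT = 197.2570 * 15.6092 = 3079.0240
ROP = 3079.0240 + 268.7910 = 3347.8150

3347.8150 units


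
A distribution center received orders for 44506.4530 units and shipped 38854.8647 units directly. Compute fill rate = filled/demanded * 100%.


FR = 38854.8647 / 44506.4530 * 100 = 87.3016

87.3016%


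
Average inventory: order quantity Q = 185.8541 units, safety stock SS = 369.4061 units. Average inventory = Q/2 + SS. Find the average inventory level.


Q/2 = 92.9270
Avg = 92.9270 + 369.4061 = 462.3331

462.3331 units


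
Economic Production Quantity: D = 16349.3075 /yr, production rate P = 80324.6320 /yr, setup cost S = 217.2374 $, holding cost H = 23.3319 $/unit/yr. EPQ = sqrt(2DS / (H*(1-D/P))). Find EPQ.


1 - D/P = 1 - 0.2035 = 0.7965
H*(1-D/P) = 18.5829
2DS = 7103362.1062
EPQ = sqrt(382252.2891) = 618.2655

618.2655 units


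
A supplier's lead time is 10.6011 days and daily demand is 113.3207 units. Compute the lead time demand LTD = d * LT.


LTD = 113.3207 * 10.6011 = 1201.3241

1201.3241 units


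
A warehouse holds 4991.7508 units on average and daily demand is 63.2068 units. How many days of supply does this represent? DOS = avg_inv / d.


DOS = 4991.7508 / 63.2068 = 78.9749

78.9749 days


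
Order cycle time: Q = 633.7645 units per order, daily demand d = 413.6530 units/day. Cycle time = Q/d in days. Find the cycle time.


Cycle = 633.7645 / 413.6530 = 1.5321

1.5321 days


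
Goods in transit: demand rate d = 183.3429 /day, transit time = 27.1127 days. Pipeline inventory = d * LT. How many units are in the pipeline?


Pipeline = 183.3429 * 27.1127 = 4970.9210

4970.9210 units


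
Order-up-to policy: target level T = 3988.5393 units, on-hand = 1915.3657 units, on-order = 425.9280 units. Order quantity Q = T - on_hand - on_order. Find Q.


Inventory position = OH + OO = 1915.3657 + 425.9280 = 2341.2937
Q = 3988.5393 - 2341.2937 = 1647.2456

1647.2456 units


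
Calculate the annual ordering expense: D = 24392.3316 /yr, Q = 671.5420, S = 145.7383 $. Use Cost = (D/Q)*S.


Number of orders = D/Q = 36.3229
Cost = 36.3229 * 145.7383 = 5293.6331

5293.6331 $/yr


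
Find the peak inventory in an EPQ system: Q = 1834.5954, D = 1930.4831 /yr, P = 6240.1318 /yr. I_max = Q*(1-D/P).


D/P = 0.3094
1 - D/P = 0.6906
I_max = 1834.5954 * 0.6906 = 1267.0344

1267.0344 units


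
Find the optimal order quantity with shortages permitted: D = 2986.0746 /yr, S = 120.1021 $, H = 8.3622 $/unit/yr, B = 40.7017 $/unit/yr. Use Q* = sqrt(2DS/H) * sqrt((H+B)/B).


sqrt(2DS/H) = 292.8737
sqrt((H+B)/B) = 1.0979
Q* = 292.8737 * 1.0979 = 321.5549

321.5549 units


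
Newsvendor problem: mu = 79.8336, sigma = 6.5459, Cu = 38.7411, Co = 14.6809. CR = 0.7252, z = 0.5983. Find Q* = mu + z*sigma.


CR = Cu/(Cu+Co) = 38.7411/(38.7411+14.6809) = 0.7252
z = 0.5983
Q* = 79.8336 + 0.5983 * 6.5459 = 83.7500

83.7500 units


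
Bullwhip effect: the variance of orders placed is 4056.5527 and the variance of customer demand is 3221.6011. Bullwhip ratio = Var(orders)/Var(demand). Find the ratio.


BW = 4056.5527 / 3221.6011 = 1.2592

1.2592


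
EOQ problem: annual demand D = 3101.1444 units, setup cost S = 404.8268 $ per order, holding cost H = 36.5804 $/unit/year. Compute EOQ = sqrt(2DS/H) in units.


2*D*S = 2 * 3101.1444 * 404.8268 = 2510852.7276
2*D*S/H = 68639.2912
EOQ = sqrt(68639.2912) = 261.9910

261.9910 units


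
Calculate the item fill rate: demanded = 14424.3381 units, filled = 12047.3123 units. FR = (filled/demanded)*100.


FR = 12047.3123 / 14424.3381 * 100 = 83.5207

83.5207%


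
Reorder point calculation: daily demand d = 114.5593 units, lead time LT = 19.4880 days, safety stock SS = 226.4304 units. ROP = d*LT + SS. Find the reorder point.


d*LT = 114.5593 * 19.4880 = 2232.5316
ROP = 2232.5316 + 226.4304 = 2458.9620

2458.9620 units


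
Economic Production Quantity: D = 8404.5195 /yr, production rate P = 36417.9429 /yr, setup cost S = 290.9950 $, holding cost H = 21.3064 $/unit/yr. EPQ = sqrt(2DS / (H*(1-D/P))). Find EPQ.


1 - D/P = 1 - 0.2308 = 0.7692
H*(1-D/P) = 16.3893
2DS = 4891346.3038
EPQ = sqrt(298447.2358) = 546.3032

546.3032 units


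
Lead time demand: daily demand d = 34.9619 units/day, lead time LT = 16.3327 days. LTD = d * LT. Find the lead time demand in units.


LTD = 34.9619 * 16.3327 = 571.0222

571.0222 units


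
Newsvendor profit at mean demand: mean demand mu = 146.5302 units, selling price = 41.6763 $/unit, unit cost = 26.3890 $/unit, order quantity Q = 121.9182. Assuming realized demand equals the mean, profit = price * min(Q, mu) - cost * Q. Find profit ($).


Sales at mu = min(121.9182, 146.5302) = 121.9182
Revenue = 41.6763 * 121.9182 = 5081.0995
Total cost = 26.3890 * 121.9182 = 3217.2994
Profit = 5081.0995 - 3217.2994 = 1863.8001

1863.8001 $


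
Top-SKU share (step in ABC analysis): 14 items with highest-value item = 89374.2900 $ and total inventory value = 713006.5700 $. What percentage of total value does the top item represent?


Top item = 89374.2900
Total = 713006.5700
Percentage = 89374.2900 / 713006.5700 * 100 = 12.5348

12.5348%


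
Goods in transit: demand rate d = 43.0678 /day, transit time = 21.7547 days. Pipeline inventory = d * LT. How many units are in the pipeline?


Pipeline = 43.0678 * 21.7547 = 936.9271

936.9271 units


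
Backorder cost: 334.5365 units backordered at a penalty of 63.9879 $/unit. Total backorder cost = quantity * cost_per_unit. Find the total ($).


Total = 334.5365 * 63.9879 = 21406.2881

21406.2881 $


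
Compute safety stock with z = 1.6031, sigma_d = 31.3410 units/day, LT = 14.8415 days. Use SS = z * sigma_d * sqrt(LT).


sqrt(LT) = sqrt(14.8415) = 3.8525
SS = 1.6031 * 31.3410 * 3.8525 = 193.5586

193.5586 units


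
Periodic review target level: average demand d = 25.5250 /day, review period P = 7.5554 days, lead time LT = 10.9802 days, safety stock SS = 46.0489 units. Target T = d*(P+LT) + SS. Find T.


P + LT = 18.5356
d*(P+LT) = 25.5250 * 18.5356 = 473.1212
T = 473.1212 + 46.0489 = 519.1701

519.1701 units


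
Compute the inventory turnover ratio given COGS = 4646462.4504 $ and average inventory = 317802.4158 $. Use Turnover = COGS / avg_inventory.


Turnover = 4646462.4504 / 317802.4158 = 14.6206

14.6206


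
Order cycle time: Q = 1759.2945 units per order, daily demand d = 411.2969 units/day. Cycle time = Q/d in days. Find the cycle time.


Cycle = 1759.2945 / 411.2969 = 4.2774

4.2774 days


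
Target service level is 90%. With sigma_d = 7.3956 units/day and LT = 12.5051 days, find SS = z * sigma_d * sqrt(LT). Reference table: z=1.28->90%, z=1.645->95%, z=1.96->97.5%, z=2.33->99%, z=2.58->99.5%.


From the table, SL = 90% corresponds to z = 1.28
sqrt(LT) = sqrt(12.5051) = 3.5363
SS = 1.28 * 7.3956 * 3.5363 = 33.4755

33.4755 units


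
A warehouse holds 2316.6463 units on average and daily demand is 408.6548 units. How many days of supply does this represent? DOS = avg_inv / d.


DOS = 2316.6463 / 408.6548 = 5.6690

5.6690 days


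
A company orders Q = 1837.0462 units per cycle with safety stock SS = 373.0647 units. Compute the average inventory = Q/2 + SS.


Q/2 = 918.5231
Avg = 918.5231 + 373.0647 = 1291.5878

1291.5878 units


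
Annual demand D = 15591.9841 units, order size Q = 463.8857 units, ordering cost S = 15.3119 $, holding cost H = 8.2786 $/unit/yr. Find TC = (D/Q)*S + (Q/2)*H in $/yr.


Ordering cost = D*S/Q = 514.6589
Holding cost = Q*H/2 = 1920.1621
TC = 514.6589 + 1920.1621 = 2434.8210

2434.8210 $/yr


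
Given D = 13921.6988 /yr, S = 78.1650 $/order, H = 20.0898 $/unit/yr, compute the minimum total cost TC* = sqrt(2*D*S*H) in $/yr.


2*D*S*H = 43723022.3179
TC* = sqrt(43723022.3179) = 6612.3386

6612.3386 $/yr


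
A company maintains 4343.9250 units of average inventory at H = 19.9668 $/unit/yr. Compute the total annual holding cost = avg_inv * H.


Cost = 4343.9250 * 19.9668 = 86734.2817

86734.2817 $/yr


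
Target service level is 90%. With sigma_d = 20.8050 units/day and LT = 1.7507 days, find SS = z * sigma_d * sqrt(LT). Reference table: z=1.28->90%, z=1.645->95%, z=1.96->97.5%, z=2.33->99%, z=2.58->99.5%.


From the table, SL = 90% corresponds to z = 1.28
sqrt(LT) = sqrt(1.7507) = 1.3231
SS = 1.28 * 20.8050 * 1.3231 = 35.2358

35.2358 units


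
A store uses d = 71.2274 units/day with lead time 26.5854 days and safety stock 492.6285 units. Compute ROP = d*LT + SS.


d*LT = 71.2274 * 26.5854 = 1893.6089
ROP = 1893.6089 + 492.6285 = 2386.2374

2386.2374 units


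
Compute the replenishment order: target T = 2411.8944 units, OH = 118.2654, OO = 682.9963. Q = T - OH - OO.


Inventory position = OH + OO = 118.2654 + 682.9963 = 801.2617
Q = 2411.8944 - 801.2617 = 1610.6327

1610.6327 units


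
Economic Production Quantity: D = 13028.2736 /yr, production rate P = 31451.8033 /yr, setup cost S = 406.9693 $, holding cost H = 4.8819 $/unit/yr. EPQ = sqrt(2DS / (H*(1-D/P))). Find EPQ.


1 - D/P = 1 - 0.4142 = 0.5858
H*(1-D/P) = 2.8597
2DS = 10604214.7744
EPQ = sqrt(3708193.1573) = 1925.6669

1925.6669 units


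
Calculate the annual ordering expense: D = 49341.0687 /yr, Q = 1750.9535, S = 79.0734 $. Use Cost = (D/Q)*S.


Number of orders = D/Q = 28.1795
Cost = 28.1795 * 79.0734 = 2228.2522

2228.2522 $/yr


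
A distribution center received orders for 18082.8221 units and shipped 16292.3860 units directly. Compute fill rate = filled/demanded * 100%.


FR = 16292.3860 / 18082.8221 * 100 = 90.0987

90.0987%


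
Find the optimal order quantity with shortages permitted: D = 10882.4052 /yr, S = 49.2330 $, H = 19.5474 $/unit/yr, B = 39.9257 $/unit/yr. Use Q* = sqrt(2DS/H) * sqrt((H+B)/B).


sqrt(2DS/H) = 234.1322
sqrt((H+B)/B) = 1.2205
Q* = 234.1322 * 1.2205 = 285.7558

285.7558 units


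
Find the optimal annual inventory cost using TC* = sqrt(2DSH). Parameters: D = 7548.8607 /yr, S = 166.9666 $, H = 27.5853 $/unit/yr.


2*D*S*H = 69537443.8098
TC* = sqrt(69537443.8098) = 8338.9114

8338.9114 $/yr


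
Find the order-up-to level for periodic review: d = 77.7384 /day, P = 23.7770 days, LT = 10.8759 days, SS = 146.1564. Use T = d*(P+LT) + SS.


P + LT = 34.6529
d*(P+LT) = 77.7384 * 34.6529 = 2693.8610
T = 2693.8610 + 146.1564 = 2840.0174

2840.0174 units


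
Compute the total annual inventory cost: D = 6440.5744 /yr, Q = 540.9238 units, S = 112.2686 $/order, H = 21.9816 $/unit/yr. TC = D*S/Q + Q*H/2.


Ordering cost = D*S/Q = 1336.7396
Holding cost = Q*H/2 = 5945.1853
TC = 1336.7396 + 5945.1853 = 7281.9249

7281.9249 $/yr


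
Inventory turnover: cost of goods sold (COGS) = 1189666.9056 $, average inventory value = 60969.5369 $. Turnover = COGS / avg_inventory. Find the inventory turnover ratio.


Turnover = 1189666.9056 / 60969.5369 = 19.5125

19.5125


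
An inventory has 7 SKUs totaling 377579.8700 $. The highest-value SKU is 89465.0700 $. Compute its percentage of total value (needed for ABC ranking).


Top item = 89465.0700
Total = 377579.8700
Percentage = 89465.0700 / 377579.8700 * 100 = 23.6943

23.6943%


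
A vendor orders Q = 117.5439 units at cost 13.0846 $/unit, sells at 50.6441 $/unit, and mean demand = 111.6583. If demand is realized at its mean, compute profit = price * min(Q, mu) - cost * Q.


Sales at mu = min(117.5439, 111.6583) = 111.6583
Revenue = 50.6441 * 111.6583 = 5654.8341
Total cost = 13.0846 * 117.5439 = 1538.0149
Profit = 5654.8341 - 1538.0149 = 4116.8192

4116.8192 $


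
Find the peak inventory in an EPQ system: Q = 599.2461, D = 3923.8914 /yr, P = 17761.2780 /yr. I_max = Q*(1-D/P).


D/P = 0.2209
1 - D/P = 0.7791
I_max = 599.2461 * 0.7791 = 466.8583

466.8583 units


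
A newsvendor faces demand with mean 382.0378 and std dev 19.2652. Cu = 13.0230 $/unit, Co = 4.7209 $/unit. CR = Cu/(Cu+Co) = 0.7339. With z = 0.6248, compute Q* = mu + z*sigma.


CR = Cu/(Cu+Co) = 13.0230/(13.0230+4.7209) = 0.7339
z = 0.6248
Q* = 382.0378 + 0.6248 * 19.2652 = 394.0747

394.0747 units


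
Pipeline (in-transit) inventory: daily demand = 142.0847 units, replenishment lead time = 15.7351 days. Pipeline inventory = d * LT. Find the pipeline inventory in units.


Pipeline = 142.0847 * 15.7351 = 2235.7170

2235.7170 units


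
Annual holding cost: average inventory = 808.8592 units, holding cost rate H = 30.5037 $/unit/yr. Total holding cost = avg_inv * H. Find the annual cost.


Cost = 808.8592 * 30.5037 = 24673.1984

24673.1984 $/yr


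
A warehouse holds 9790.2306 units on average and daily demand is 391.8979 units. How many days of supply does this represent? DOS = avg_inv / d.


DOS = 9790.2306 / 391.8979 = 24.9816

24.9816 days


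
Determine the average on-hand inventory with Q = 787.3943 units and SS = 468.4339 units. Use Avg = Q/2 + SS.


Q/2 = 393.6972
Avg = 393.6972 + 468.4339 = 862.1310

862.1310 units


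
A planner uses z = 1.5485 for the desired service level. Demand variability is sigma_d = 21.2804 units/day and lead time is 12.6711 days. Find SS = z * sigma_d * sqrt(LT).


sqrt(LT) = sqrt(12.6711) = 3.5596
SS = 1.5485 * 21.2804 * 3.5596 = 117.3000

117.3000 units


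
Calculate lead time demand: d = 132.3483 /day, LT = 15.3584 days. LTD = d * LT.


LTD = 132.3483 * 15.3584 = 2032.6581

2032.6581 units


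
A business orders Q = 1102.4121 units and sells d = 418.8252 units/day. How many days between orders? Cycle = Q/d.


Cycle = 1102.4121 / 418.8252 = 2.6322

2.6322 days


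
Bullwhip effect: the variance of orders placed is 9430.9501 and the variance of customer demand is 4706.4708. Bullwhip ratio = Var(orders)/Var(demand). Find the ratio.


BW = 9430.9501 / 4706.4708 = 2.0038

2.0038


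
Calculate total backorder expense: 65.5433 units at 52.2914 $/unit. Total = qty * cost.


Total = 65.5433 * 52.2914 = 3427.3509

3427.3509 $


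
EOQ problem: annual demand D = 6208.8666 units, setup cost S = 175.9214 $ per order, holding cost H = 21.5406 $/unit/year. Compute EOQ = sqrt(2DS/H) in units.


2*D*S = 2 * 6208.8666 * 175.9214 = 2184545.0094
2*D*S/H = 101415.2349
EOQ = sqrt(101415.2349) = 318.4576

318.4576 units


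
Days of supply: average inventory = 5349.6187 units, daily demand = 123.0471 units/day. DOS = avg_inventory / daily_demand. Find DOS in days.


DOS = 5349.6187 / 123.0471 = 43.4762

43.4762 days


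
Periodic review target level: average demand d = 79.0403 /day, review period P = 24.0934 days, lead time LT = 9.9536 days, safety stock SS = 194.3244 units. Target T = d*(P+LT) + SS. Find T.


P + LT = 34.0470
d*(P+LT) = 79.0403 * 34.0470 = 2691.0851
T = 2691.0851 + 194.3244 = 2885.4095

2885.4095 units


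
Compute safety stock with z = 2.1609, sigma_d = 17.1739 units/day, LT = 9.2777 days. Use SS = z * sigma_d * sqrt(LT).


sqrt(LT) = sqrt(9.2777) = 3.0459
SS = 2.1609 * 17.1739 * 3.0459 = 113.0378

113.0378 units


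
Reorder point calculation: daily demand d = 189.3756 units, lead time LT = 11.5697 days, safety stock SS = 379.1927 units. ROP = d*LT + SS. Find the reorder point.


d*LT = 189.3756 * 11.5697 = 2191.0189
ROP = 2191.0189 + 379.1927 = 2570.2116

2570.2116 units


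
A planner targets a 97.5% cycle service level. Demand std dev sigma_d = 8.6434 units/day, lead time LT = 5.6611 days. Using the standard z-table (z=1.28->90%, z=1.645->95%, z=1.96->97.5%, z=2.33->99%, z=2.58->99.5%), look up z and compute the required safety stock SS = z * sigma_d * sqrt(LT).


From the table, SL = 97.5% corresponds to z = 1.96
sqrt(LT) = sqrt(5.6611) = 2.3793
SS = 1.96 * 8.6434 * 2.3793 = 40.3080

40.3080 units


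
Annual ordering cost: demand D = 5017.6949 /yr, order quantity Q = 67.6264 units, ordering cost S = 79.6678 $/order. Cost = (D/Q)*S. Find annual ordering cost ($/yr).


Number of orders = D/Q = 74.1973
Cost = 74.1973 * 79.6678 = 5911.1340

5911.1340 $/yr


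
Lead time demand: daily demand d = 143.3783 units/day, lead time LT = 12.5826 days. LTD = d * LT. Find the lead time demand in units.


LTD = 143.3783 * 12.5826 = 1804.0718

1804.0718 units


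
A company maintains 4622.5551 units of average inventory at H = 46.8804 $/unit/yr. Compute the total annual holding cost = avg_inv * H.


Cost = 4622.5551 * 46.8804 = 216707.2321

216707.2321 $/yr


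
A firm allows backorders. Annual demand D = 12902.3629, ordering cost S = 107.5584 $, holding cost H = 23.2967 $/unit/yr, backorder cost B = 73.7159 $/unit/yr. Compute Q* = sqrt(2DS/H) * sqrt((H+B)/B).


sqrt(2DS/H) = 345.1633
sqrt((H+B)/B) = 1.1472
Q* = 345.1633 * 1.1472 = 395.9662

395.9662 units


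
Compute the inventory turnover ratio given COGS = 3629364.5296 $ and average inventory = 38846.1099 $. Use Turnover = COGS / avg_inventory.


Turnover = 3629364.5296 / 38846.1099 = 93.4293

93.4293


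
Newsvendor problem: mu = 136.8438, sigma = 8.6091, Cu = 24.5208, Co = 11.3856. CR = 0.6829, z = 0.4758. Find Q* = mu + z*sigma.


CR = Cu/(Cu+Co) = 24.5208/(24.5208+11.3856) = 0.6829
z = 0.4758
Q* = 136.8438 + 0.4758 * 8.6091 = 140.9400

140.9400 units


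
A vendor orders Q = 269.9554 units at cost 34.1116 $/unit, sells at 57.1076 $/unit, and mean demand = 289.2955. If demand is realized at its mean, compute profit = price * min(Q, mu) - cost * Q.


Sales at mu = min(269.9554, 289.2955) = 269.9554
Revenue = 57.1076 * 269.9554 = 15416.5050
Total cost = 34.1116 * 269.9554 = 9208.6106
Profit = 15416.5050 - 9208.6106 = 6207.8944

6207.8944 $


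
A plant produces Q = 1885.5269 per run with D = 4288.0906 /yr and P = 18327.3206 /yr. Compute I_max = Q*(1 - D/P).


D/P = 0.2340
1 - D/P = 0.7660
I_max = 1885.5269 * 0.7660 = 1444.3653

1444.3653 units
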